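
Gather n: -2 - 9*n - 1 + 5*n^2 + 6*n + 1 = 5*n^2 - 3*n - 2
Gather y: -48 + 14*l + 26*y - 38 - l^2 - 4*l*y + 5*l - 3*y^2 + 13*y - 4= -l^2 + 19*l - 3*y^2 + y*(39 - 4*l) - 90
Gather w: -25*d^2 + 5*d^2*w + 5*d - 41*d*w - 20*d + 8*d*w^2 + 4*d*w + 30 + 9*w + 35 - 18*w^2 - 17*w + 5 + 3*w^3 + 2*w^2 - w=-25*d^2 - 15*d + 3*w^3 + w^2*(8*d - 16) + w*(5*d^2 - 37*d - 9) + 70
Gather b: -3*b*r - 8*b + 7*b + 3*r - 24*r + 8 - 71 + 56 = b*(-3*r - 1) - 21*r - 7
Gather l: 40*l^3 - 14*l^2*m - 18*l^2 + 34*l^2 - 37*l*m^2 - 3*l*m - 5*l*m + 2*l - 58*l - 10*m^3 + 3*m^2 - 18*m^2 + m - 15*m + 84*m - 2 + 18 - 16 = 40*l^3 + l^2*(16 - 14*m) + l*(-37*m^2 - 8*m - 56) - 10*m^3 - 15*m^2 + 70*m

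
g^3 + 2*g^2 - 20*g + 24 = (g - 2)^2*(g + 6)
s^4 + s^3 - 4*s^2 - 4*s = s*(s - 2)*(s + 1)*(s + 2)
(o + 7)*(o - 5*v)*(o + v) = o^3 - 4*o^2*v + 7*o^2 - 5*o*v^2 - 28*o*v - 35*v^2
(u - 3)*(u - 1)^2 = u^3 - 5*u^2 + 7*u - 3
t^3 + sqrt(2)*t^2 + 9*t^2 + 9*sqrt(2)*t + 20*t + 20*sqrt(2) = (t + 4)*(t + 5)*(t + sqrt(2))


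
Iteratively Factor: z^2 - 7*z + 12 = (z - 3)*(z - 4)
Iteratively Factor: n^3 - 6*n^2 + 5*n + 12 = (n - 4)*(n^2 - 2*n - 3) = (n - 4)*(n - 3)*(n + 1)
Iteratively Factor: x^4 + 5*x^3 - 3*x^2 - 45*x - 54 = (x + 3)*(x^3 + 2*x^2 - 9*x - 18) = (x - 3)*(x + 3)*(x^2 + 5*x + 6) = (x - 3)*(x + 3)^2*(x + 2)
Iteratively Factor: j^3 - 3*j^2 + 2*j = (j - 2)*(j^2 - j) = j*(j - 2)*(j - 1)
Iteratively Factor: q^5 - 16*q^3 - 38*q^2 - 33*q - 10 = (q + 1)*(q^4 - q^3 - 15*q^2 - 23*q - 10) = (q + 1)*(q + 2)*(q^3 - 3*q^2 - 9*q - 5) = (q + 1)^2*(q + 2)*(q^2 - 4*q - 5) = (q - 5)*(q + 1)^2*(q + 2)*(q + 1)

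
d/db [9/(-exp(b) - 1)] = 9/(4*cosh(b/2)^2)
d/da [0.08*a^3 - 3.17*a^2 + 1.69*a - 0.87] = 0.24*a^2 - 6.34*a + 1.69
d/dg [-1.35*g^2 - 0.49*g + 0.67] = -2.7*g - 0.49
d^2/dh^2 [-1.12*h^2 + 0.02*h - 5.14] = -2.24000000000000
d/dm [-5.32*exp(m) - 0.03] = -5.32*exp(m)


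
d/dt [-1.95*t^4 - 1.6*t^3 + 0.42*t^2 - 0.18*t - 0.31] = -7.8*t^3 - 4.8*t^2 + 0.84*t - 0.18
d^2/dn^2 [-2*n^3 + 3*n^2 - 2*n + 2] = 6 - 12*n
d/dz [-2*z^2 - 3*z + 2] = -4*z - 3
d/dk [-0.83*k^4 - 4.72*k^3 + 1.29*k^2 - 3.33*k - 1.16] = -3.32*k^3 - 14.16*k^2 + 2.58*k - 3.33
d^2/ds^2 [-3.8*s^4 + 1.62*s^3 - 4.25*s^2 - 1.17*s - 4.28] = -45.6*s^2 + 9.72*s - 8.5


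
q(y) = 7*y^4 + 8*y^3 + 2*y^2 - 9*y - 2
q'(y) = 28*y^3 + 24*y^2 + 4*y - 9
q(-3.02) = 405.34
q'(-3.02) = -573.41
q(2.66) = 489.23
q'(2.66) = 698.45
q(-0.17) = -0.45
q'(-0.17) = -9.12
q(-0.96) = 7.35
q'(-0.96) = -15.49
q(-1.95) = 65.05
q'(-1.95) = -133.16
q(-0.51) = 2.52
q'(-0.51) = -8.51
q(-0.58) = 3.12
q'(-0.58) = -8.71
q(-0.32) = 0.90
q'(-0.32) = -8.74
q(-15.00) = 327958.00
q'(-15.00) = -89169.00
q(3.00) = 772.00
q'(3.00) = 975.00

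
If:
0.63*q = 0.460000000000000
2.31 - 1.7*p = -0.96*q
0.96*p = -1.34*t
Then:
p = 1.77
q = 0.73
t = -1.27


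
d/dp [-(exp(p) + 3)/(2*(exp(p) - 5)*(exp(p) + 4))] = (exp(2*p) + 6*exp(p) + 17)*exp(p)/(2*(exp(4*p) - 2*exp(3*p) - 39*exp(2*p) + 40*exp(p) + 400))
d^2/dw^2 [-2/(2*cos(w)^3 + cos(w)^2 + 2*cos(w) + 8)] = -(4*(7*cos(w) + 4*cos(2*w) + 9*cos(3*w))*(7*cos(w) + cos(2*w) + cos(3*w) + 17) + 128*(3*cos(w)^2 + cos(w) + 1)^2*sin(w)^2)/(7*cos(w) + cos(2*w) + cos(3*w) + 17)^3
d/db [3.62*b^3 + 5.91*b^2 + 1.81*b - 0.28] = 10.86*b^2 + 11.82*b + 1.81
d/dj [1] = 0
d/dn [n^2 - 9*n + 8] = 2*n - 9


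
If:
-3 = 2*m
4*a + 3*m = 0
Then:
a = 9/8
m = -3/2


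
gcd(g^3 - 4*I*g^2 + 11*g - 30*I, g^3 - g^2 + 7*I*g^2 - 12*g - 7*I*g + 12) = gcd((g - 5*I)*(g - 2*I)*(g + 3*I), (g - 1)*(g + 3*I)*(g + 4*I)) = g + 3*I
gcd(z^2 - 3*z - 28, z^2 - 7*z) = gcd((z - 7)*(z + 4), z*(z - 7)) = z - 7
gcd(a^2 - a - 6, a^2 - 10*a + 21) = a - 3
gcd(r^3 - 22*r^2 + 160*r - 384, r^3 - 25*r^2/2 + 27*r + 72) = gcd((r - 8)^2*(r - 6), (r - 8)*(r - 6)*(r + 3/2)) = r^2 - 14*r + 48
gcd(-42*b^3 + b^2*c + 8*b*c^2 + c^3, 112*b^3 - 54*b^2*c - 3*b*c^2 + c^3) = 14*b^2 - 5*b*c - c^2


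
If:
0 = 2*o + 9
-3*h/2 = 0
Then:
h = 0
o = -9/2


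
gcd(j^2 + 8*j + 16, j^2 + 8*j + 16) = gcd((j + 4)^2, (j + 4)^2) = j^2 + 8*j + 16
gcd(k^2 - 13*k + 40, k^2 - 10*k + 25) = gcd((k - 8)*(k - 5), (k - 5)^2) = k - 5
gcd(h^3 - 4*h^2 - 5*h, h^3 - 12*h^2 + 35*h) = h^2 - 5*h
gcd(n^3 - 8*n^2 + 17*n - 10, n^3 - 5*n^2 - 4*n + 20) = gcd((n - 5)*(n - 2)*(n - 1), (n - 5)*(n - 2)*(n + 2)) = n^2 - 7*n + 10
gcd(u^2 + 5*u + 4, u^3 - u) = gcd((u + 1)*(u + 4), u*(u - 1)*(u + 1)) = u + 1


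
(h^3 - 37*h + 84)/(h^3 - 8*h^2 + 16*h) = (h^2 + 4*h - 21)/(h*(h - 4))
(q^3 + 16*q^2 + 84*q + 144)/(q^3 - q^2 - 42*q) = (q^2 + 10*q + 24)/(q*(q - 7))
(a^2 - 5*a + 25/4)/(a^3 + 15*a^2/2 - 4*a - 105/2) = (a - 5/2)/(a^2 + 10*a + 21)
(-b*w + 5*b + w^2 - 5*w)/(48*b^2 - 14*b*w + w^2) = (-b*w + 5*b + w^2 - 5*w)/(48*b^2 - 14*b*w + w^2)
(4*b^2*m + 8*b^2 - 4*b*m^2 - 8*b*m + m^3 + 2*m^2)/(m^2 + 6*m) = (4*b^2*m + 8*b^2 - 4*b*m^2 - 8*b*m + m^3 + 2*m^2)/(m*(m + 6))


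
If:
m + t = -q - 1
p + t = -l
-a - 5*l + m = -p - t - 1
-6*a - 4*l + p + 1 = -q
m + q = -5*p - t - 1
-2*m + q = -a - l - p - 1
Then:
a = -11/94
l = 19/94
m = 9/94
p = 0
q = -42/47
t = -19/94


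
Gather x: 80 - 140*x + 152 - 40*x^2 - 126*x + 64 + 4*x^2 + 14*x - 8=-36*x^2 - 252*x + 288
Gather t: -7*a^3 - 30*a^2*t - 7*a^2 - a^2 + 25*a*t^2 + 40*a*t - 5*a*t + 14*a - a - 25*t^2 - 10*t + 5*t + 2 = -7*a^3 - 8*a^2 + 13*a + t^2*(25*a - 25) + t*(-30*a^2 + 35*a - 5) + 2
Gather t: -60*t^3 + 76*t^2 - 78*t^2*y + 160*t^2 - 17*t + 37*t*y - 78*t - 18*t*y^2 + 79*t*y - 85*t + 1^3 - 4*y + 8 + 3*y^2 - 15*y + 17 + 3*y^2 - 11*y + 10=-60*t^3 + t^2*(236 - 78*y) + t*(-18*y^2 + 116*y - 180) + 6*y^2 - 30*y + 36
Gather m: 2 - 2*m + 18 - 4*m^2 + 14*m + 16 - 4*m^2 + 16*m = -8*m^2 + 28*m + 36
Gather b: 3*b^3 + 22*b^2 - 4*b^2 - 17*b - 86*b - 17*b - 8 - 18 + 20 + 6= 3*b^3 + 18*b^2 - 120*b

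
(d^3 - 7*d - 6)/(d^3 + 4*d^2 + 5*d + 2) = (d - 3)/(d + 1)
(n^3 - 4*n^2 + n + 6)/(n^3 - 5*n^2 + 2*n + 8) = (n - 3)/(n - 4)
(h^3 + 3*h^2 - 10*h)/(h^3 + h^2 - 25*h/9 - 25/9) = 9*h*(h^2 + 3*h - 10)/(9*h^3 + 9*h^2 - 25*h - 25)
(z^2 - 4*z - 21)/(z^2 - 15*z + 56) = (z + 3)/(z - 8)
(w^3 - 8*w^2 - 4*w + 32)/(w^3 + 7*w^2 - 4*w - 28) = (w - 8)/(w + 7)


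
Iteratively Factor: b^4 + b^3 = (b)*(b^3 + b^2) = b^2*(b^2 + b) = b^3*(b + 1)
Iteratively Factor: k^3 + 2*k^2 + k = (k + 1)*(k^2 + k) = (k + 1)^2*(k)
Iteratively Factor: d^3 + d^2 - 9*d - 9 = (d + 3)*(d^2 - 2*d - 3) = (d - 3)*(d + 3)*(d + 1)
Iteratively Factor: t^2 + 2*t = (t)*(t + 2)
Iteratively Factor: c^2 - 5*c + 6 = (c - 3)*(c - 2)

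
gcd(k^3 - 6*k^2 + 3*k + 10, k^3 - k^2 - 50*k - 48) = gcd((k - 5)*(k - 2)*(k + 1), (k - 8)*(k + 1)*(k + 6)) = k + 1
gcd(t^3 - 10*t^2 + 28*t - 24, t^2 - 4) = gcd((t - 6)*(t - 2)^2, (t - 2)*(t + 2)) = t - 2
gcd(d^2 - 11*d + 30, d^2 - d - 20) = d - 5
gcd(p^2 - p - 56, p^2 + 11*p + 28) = p + 7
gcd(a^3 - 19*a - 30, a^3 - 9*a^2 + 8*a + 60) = a^2 - 3*a - 10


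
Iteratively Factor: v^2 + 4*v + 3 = (v + 1)*(v + 3)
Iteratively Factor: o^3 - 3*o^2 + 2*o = (o)*(o^2 - 3*o + 2) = o*(o - 2)*(o - 1)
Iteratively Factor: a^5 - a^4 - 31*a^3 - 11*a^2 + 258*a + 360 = (a - 4)*(a^4 + 3*a^3 - 19*a^2 - 87*a - 90) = (a - 5)*(a - 4)*(a^3 + 8*a^2 + 21*a + 18) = (a - 5)*(a - 4)*(a + 2)*(a^2 + 6*a + 9) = (a - 5)*(a - 4)*(a + 2)*(a + 3)*(a + 3)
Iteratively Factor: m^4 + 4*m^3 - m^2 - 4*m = (m + 1)*(m^3 + 3*m^2 - 4*m) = (m - 1)*(m + 1)*(m^2 + 4*m) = (m - 1)*(m + 1)*(m + 4)*(m)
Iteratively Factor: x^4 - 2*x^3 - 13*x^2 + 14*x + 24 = (x - 4)*(x^3 + 2*x^2 - 5*x - 6) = (x - 4)*(x + 3)*(x^2 - x - 2) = (x - 4)*(x - 2)*(x + 3)*(x + 1)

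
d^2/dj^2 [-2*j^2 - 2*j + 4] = -4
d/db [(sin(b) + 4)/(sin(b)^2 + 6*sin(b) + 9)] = -(sin(b) + 5)*cos(b)/(sin(b) + 3)^3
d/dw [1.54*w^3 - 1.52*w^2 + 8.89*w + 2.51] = 4.62*w^2 - 3.04*w + 8.89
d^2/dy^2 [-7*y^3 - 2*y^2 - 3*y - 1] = -42*y - 4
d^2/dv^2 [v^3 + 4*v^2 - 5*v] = 6*v + 8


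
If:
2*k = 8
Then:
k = 4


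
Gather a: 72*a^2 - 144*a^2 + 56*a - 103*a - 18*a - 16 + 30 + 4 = -72*a^2 - 65*a + 18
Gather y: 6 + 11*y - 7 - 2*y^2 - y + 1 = -2*y^2 + 10*y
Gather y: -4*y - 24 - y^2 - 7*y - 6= -y^2 - 11*y - 30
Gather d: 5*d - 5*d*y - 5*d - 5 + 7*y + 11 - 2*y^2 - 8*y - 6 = -5*d*y - 2*y^2 - y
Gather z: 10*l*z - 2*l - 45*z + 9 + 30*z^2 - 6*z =-2*l + 30*z^2 + z*(10*l - 51) + 9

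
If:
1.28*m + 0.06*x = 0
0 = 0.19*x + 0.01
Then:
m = 0.00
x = -0.05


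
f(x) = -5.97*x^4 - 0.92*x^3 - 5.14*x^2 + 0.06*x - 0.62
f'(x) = -23.88*x^3 - 2.76*x^2 - 10.28*x + 0.06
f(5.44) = -5528.93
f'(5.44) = -3981.96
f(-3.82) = -1295.81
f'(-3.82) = 1330.20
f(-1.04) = -12.19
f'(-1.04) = 34.63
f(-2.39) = -212.35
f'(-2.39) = 334.87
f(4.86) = -3557.92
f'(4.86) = -2856.31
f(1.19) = -21.35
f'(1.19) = -56.32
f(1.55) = -50.76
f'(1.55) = -111.43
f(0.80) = -6.78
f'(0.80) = -22.16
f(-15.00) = -300284.27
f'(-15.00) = 80128.26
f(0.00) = -0.62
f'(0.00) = 0.06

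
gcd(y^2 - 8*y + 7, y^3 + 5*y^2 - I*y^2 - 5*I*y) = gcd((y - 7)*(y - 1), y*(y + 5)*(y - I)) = 1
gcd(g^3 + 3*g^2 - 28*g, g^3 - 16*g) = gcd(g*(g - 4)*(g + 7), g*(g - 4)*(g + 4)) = g^2 - 4*g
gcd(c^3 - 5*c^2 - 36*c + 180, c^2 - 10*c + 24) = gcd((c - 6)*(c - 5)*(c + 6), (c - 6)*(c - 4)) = c - 6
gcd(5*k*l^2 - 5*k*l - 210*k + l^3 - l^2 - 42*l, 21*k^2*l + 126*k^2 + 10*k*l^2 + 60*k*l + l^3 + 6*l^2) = l + 6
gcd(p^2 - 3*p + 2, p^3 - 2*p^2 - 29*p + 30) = p - 1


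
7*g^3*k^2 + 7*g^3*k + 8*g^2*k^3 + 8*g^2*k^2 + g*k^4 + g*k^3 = k*(g + k)*(7*g + k)*(g*k + g)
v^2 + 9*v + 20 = (v + 4)*(v + 5)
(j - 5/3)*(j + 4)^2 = j^3 + 19*j^2/3 + 8*j/3 - 80/3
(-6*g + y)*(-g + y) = 6*g^2 - 7*g*y + y^2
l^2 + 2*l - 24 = (l - 4)*(l + 6)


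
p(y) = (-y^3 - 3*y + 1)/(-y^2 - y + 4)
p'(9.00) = 0.92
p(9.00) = 8.78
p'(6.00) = 0.82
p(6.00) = 6.13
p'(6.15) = 0.83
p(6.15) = 6.26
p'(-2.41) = -268.31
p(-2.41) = 36.93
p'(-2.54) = -13309.13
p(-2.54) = 282.89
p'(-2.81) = -99.26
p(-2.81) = -29.11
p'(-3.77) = -3.30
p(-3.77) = -10.23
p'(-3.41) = -7.66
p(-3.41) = -12.06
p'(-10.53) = 0.89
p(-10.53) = -12.46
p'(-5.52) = 0.26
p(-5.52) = -8.87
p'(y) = (2*y + 1)*(-y^3 - 3*y + 1)/(-y^2 - y + 4)^2 + (-3*y^2 - 3)/(-y^2 - y + 4) = (-(2*y + 1)*(y^3 + 3*y - 1) + 3*(y^2 + 1)*(y^2 + y - 4))/(y^2 + y - 4)^2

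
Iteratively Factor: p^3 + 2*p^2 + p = (p + 1)*(p^2 + p) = (p + 1)^2*(p)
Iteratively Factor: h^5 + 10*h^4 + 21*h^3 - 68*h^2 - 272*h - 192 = (h - 3)*(h^4 + 13*h^3 + 60*h^2 + 112*h + 64) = (h - 3)*(h + 4)*(h^3 + 9*h^2 + 24*h + 16) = (h - 3)*(h + 4)^2*(h^2 + 5*h + 4) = (h - 3)*(h + 1)*(h + 4)^2*(h + 4)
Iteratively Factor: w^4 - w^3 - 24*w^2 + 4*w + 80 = (w + 4)*(w^3 - 5*w^2 - 4*w + 20) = (w - 5)*(w + 4)*(w^2 - 4) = (w - 5)*(w + 2)*(w + 4)*(w - 2)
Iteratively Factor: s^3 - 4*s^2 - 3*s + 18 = (s - 3)*(s^2 - s - 6) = (s - 3)*(s + 2)*(s - 3)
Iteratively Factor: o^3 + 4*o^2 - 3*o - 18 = (o + 3)*(o^2 + o - 6) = (o - 2)*(o + 3)*(o + 3)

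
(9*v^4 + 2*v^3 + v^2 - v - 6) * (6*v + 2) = 54*v^5 + 30*v^4 + 10*v^3 - 4*v^2 - 38*v - 12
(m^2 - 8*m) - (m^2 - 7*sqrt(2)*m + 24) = -8*m + 7*sqrt(2)*m - 24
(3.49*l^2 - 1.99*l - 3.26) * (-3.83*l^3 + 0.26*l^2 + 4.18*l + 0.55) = -13.3667*l^5 + 8.5291*l^4 + 26.5566*l^3 - 7.2463*l^2 - 14.7213*l - 1.793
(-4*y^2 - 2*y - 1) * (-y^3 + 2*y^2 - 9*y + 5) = 4*y^5 - 6*y^4 + 33*y^3 - 4*y^2 - y - 5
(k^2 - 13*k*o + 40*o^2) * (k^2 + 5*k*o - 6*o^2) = k^4 - 8*k^3*o - 31*k^2*o^2 + 278*k*o^3 - 240*o^4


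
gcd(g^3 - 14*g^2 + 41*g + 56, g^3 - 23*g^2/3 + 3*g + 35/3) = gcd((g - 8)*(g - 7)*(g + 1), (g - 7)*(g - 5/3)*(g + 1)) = g^2 - 6*g - 7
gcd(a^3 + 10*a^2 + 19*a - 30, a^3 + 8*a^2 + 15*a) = a + 5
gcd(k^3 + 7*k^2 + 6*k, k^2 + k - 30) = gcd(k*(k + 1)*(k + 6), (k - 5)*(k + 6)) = k + 6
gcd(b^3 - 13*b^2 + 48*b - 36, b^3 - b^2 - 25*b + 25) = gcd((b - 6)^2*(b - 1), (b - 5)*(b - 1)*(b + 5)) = b - 1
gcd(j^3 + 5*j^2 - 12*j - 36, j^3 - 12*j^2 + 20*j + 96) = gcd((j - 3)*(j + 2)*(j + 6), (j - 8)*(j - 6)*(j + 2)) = j + 2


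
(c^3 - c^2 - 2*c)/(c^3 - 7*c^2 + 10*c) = (c + 1)/(c - 5)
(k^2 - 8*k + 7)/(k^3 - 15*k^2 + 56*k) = (k - 1)/(k*(k - 8))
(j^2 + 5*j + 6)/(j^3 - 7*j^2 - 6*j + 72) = (j + 2)/(j^2 - 10*j + 24)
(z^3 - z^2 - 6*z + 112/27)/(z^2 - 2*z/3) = z - 1/3 - 56/(9*z)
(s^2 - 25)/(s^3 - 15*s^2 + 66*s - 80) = (s + 5)/(s^2 - 10*s + 16)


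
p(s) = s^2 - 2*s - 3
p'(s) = 2*s - 2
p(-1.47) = 2.10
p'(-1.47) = -4.94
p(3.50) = 2.25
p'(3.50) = 5.00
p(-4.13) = 22.32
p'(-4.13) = -10.26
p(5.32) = 14.66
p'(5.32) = 8.64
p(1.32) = -3.90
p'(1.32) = 0.64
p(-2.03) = 5.18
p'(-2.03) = -6.06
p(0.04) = -3.08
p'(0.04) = -1.92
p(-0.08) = -2.83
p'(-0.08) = -2.16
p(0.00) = -3.00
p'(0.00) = -2.00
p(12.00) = 117.00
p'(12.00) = 22.00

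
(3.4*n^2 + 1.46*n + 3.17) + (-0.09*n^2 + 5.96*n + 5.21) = 3.31*n^2 + 7.42*n + 8.38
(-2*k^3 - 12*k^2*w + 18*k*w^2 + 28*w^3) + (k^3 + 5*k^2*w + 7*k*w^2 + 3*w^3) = -k^3 - 7*k^2*w + 25*k*w^2 + 31*w^3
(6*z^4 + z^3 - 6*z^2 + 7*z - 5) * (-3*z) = -18*z^5 - 3*z^4 + 18*z^3 - 21*z^2 + 15*z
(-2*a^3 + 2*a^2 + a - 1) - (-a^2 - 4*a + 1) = -2*a^3 + 3*a^2 + 5*a - 2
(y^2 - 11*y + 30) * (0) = 0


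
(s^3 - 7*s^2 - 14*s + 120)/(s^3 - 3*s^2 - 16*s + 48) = (s^2 - 11*s + 30)/(s^2 - 7*s + 12)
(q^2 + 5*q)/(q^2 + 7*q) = (q + 5)/(q + 7)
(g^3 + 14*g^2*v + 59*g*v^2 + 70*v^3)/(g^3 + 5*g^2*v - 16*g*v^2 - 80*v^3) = (-g^2 - 9*g*v - 14*v^2)/(-g^2 + 16*v^2)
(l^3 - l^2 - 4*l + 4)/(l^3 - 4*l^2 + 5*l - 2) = (l + 2)/(l - 1)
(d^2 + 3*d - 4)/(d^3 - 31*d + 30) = (d + 4)/(d^2 + d - 30)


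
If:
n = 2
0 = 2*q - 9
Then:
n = 2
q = 9/2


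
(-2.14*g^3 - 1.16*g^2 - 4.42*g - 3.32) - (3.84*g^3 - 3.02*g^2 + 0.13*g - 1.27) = -5.98*g^3 + 1.86*g^2 - 4.55*g - 2.05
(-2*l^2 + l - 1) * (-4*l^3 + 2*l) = 8*l^5 - 4*l^4 + 2*l^2 - 2*l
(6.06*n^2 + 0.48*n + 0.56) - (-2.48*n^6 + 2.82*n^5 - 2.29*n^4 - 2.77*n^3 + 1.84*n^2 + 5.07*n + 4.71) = 2.48*n^6 - 2.82*n^5 + 2.29*n^4 + 2.77*n^3 + 4.22*n^2 - 4.59*n - 4.15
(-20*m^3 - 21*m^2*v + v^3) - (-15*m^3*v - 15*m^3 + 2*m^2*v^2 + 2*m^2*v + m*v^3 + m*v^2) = 15*m^3*v - 5*m^3 - 2*m^2*v^2 - 23*m^2*v - m*v^3 - m*v^2 + v^3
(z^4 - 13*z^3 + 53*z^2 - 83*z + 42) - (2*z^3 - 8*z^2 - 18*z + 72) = z^4 - 15*z^3 + 61*z^2 - 65*z - 30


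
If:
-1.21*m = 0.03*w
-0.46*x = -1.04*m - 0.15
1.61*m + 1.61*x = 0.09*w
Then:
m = -0.06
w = 2.38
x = 0.19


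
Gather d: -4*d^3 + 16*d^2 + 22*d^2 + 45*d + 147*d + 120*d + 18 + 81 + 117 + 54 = -4*d^3 + 38*d^2 + 312*d + 270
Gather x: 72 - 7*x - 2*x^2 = -2*x^2 - 7*x + 72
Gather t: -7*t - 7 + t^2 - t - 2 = t^2 - 8*t - 9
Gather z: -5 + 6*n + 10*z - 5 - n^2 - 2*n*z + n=-n^2 + 7*n + z*(10 - 2*n) - 10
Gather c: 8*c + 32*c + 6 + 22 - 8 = 40*c + 20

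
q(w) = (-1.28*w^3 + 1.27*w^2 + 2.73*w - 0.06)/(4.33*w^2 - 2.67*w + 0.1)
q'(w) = (2.67 - 8.66*w)*(-1.28*w^3 + 1.27*w^2 + 2.73*w - 0.06)/(4.33*w^2 - 2.67*w + 0.1)^2 + (-3.84*w^2 + 2.54*w + 2.73)/(4.33*w^2 - 2.67*w + 0.1) = (-5.5424*w^4 + 6.8352*w^3 - 15.5958*w^2 + 0.773599999999999*w + 0.1128)/(18.7489*w^4 - 23.1222*w^3 + 7.9949*w^2 - 0.534*w + 0.01)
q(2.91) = -0.44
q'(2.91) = -0.43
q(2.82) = -0.41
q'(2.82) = -0.44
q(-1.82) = 0.36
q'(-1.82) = -0.42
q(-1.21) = 0.08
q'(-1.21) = -0.51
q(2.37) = -0.19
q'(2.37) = -0.52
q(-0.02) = -0.74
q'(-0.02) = 3.78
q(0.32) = -2.90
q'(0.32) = -11.07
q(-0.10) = -0.78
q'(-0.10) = -0.76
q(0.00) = -0.60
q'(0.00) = 11.28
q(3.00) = -0.48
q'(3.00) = -0.42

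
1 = 1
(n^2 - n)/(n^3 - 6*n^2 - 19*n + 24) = n/(n^2 - 5*n - 24)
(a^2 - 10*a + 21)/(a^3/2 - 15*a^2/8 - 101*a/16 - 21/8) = 16*(-a^2 + 10*a - 21)/(-8*a^3 + 30*a^2 + 101*a + 42)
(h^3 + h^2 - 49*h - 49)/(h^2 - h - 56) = (h^2 - 6*h - 7)/(h - 8)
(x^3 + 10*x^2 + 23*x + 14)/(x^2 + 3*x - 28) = (x^2 + 3*x + 2)/(x - 4)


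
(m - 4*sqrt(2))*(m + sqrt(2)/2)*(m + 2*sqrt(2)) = m^3 - 3*sqrt(2)*m^2/2 - 18*m - 8*sqrt(2)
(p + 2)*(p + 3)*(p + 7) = p^3 + 12*p^2 + 41*p + 42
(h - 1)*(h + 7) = h^2 + 6*h - 7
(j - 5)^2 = j^2 - 10*j + 25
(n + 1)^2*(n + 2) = n^3 + 4*n^2 + 5*n + 2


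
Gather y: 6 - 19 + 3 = -10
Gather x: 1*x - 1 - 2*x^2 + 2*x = -2*x^2 + 3*x - 1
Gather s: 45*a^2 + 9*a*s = 45*a^2 + 9*a*s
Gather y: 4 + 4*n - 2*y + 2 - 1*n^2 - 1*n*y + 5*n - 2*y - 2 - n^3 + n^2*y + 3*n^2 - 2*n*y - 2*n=-n^3 + 2*n^2 + 7*n + y*(n^2 - 3*n - 4) + 4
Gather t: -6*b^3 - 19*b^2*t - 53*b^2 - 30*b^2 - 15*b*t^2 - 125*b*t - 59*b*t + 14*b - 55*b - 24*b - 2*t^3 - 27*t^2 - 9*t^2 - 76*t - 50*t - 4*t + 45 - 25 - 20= -6*b^3 - 83*b^2 - 65*b - 2*t^3 + t^2*(-15*b - 36) + t*(-19*b^2 - 184*b - 130)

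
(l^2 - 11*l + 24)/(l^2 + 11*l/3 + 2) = 3*(l^2 - 11*l + 24)/(3*l^2 + 11*l + 6)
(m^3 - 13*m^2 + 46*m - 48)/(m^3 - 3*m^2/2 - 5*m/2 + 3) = 2*(m^2 - 11*m + 24)/(2*m^2 + m - 3)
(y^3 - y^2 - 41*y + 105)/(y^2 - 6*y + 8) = (y^3 - y^2 - 41*y + 105)/(y^2 - 6*y + 8)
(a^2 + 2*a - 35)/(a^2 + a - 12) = (a^2 + 2*a - 35)/(a^2 + a - 12)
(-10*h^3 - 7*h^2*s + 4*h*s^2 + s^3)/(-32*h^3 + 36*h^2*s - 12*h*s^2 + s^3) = (5*h^2 + 6*h*s + s^2)/(16*h^2 - 10*h*s + s^2)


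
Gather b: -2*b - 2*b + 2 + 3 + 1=6 - 4*b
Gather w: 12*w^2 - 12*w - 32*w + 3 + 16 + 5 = 12*w^2 - 44*w + 24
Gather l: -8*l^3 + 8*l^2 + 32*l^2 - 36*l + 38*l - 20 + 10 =-8*l^3 + 40*l^2 + 2*l - 10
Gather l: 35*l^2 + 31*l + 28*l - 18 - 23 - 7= 35*l^2 + 59*l - 48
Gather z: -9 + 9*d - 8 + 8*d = 17*d - 17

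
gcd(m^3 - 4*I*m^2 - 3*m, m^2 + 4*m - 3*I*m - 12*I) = m - 3*I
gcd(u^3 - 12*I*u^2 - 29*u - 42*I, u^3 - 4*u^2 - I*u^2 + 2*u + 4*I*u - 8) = u + I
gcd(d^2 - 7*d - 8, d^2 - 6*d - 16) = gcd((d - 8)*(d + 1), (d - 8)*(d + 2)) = d - 8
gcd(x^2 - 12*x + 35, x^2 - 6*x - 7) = x - 7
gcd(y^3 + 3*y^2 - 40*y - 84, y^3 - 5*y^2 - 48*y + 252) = y^2 + y - 42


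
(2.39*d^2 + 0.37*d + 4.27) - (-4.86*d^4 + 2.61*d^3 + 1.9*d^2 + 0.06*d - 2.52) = 4.86*d^4 - 2.61*d^3 + 0.49*d^2 + 0.31*d + 6.79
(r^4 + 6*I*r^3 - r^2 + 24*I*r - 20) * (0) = 0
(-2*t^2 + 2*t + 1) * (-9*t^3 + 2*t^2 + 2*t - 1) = 18*t^5 - 22*t^4 - 9*t^3 + 8*t^2 - 1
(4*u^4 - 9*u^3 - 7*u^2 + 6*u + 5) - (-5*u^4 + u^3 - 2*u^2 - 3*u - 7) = 9*u^4 - 10*u^3 - 5*u^2 + 9*u + 12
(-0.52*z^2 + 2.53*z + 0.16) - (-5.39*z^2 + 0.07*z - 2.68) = 4.87*z^2 + 2.46*z + 2.84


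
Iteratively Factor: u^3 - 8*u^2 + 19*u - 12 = (u - 3)*(u^2 - 5*u + 4) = (u - 4)*(u - 3)*(u - 1)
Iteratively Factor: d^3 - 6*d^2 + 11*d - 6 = (d - 3)*(d^2 - 3*d + 2) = (d - 3)*(d - 2)*(d - 1)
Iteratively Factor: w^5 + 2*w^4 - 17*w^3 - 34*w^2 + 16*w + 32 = (w + 4)*(w^4 - 2*w^3 - 9*w^2 + 2*w + 8) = (w - 4)*(w + 4)*(w^3 + 2*w^2 - w - 2) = (w - 4)*(w + 1)*(w + 4)*(w^2 + w - 2) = (w - 4)*(w - 1)*(w + 1)*(w + 4)*(w + 2)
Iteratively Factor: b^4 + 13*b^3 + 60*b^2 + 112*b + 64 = (b + 4)*(b^3 + 9*b^2 + 24*b + 16) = (b + 1)*(b + 4)*(b^2 + 8*b + 16) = (b + 1)*(b + 4)^2*(b + 4)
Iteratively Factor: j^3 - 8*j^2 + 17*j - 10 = (j - 5)*(j^2 - 3*j + 2) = (j - 5)*(j - 1)*(j - 2)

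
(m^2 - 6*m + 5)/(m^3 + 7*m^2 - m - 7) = (m - 5)/(m^2 + 8*m + 7)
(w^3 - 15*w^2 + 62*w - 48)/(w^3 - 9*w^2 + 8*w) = (w - 6)/w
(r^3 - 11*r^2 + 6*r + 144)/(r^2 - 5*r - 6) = (r^2 - 5*r - 24)/(r + 1)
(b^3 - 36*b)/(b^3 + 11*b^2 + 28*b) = (b^2 - 36)/(b^2 + 11*b + 28)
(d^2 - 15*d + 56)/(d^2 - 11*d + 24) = (d - 7)/(d - 3)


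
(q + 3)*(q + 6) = q^2 + 9*q + 18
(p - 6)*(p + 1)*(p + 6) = p^3 + p^2 - 36*p - 36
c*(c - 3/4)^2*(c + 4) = c^4 + 5*c^3/2 - 87*c^2/16 + 9*c/4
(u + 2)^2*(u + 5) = u^3 + 9*u^2 + 24*u + 20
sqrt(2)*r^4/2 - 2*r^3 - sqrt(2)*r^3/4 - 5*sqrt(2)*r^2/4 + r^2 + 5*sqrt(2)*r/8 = r*(r - 1/2)*(r - 5*sqrt(2)/2)*(sqrt(2)*r/2 + 1/2)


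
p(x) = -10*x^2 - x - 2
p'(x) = -20*x - 1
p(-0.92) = -9.54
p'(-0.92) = 17.40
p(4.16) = -179.22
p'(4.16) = -84.20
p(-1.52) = -23.58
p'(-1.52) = 29.40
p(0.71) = -7.75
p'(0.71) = -15.20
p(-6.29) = -391.35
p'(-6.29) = 124.80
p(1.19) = -17.35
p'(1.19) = -24.80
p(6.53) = -434.94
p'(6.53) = -131.60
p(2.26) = -55.34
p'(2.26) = -46.20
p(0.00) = -2.00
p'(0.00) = -1.00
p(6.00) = -368.00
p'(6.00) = -121.00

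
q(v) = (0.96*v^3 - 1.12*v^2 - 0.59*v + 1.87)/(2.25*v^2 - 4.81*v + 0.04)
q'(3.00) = -0.86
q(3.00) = 2.72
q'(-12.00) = 0.42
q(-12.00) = -4.74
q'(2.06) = -208.33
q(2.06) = -13.40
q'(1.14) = -0.30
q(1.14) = -0.46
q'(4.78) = 0.30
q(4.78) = 2.75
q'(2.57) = -4.70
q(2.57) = 3.64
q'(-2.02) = 0.46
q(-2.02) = -0.50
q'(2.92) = -1.14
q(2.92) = 2.80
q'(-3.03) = 0.43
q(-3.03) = -0.94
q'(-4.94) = 0.42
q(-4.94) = -1.76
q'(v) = (4.81 - 4.5*v)*(0.96*v^3 - 1.12*v^2 - 0.59*v + 1.87)/(2.25*v^2 - 4.81*v + 0.04)^2 + (2.88*v^2 - 2.24*v - 0.59)/(2.25*v^2 - 4.81*v + 0.04)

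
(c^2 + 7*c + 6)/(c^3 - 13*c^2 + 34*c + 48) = (c + 6)/(c^2 - 14*c + 48)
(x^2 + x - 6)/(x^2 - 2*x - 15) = (x - 2)/(x - 5)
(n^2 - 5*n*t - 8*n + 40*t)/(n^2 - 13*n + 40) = (n - 5*t)/(n - 5)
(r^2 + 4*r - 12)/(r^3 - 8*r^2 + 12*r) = (r + 6)/(r*(r - 6))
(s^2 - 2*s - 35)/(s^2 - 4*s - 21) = (s + 5)/(s + 3)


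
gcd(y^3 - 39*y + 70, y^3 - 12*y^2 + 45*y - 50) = y^2 - 7*y + 10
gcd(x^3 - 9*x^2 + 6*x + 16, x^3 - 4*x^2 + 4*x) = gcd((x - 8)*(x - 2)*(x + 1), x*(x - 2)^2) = x - 2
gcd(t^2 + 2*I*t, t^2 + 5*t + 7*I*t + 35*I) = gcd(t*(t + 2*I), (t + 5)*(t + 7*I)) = 1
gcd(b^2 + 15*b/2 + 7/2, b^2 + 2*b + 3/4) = b + 1/2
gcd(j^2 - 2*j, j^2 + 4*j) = j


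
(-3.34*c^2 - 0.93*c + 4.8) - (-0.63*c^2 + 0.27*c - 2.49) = -2.71*c^2 - 1.2*c + 7.29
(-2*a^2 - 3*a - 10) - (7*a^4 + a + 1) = -7*a^4 - 2*a^2 - 4*a - 11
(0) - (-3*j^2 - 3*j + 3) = 3*j^2 + 3*j - 3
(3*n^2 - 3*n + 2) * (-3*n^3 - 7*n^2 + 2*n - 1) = -9*n^5 - 12*n^4 + 21*n^3 - 23*n^2 + 7*n - 2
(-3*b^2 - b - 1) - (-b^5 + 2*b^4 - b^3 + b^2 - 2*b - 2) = b^5 - 2*b^4 + b^3 - 4*b^2 + b + 1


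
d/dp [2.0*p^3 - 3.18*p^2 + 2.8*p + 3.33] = 6.0*p^2 - 6.36*p + 2.8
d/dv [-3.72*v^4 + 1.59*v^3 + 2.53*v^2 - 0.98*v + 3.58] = -14.88*v^3 + 4.77*v^2 + 5.06*v - 0.98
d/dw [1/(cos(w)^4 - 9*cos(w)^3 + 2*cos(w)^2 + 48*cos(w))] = (4*cos(w)^3 - 27*cos(w)^2 + 4*cos(w) + 48)*sin(w)/((cos(w)^3 - 9*cos(w)^2 + 2*cos(w) + 48)^2*cos(w)^2)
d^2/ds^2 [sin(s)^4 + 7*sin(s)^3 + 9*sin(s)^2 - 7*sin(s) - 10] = -16*sin(s)^4 - 63*sin(s)^3 - 24*sin(s)^2 + 49*sin(s) + 18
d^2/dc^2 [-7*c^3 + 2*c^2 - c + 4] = 4 - 42*c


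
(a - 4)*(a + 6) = a^2 + 2*a - 24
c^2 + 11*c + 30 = (c + 5)*(c + 6)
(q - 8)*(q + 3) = q^2 - 5*q - 24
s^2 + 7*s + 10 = (s + 2)*(s + 5)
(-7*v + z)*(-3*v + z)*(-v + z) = -21*v^3 + 31*v^2*z - 11*v*z^2 + z^3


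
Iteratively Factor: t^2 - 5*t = (t)*(t - 5)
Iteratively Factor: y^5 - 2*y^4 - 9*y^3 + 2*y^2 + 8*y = (y - 1)*(y^4 - y^3 - 10*y^2 - 8*y) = (y - 1)*(y + 2)*(y^3 - 3*y^2 - 4*y) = (y - 1)*(y + 1)*(y + 2)*(y^2 - 4*y) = y*(y - 1)*(y + 1)*(y + 2)*(y - 4)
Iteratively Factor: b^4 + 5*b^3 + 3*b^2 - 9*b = (b + 3)*(b^3 + 2*b^2 - 3*b) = (b + 3)^2*(b^2 - b) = (b - 1)*(b + 3)^2*(b)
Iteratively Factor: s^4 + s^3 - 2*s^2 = (s)*(s^3 + s^2 - 2*s) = s*(s - 1)*(s^2 + 2*s) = s^2*(s - 1)*(s + 2)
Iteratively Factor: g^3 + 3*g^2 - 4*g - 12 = (g - 2)*(g^2 + 5*g + 6) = (g - 2)*(g + 2)*(g + 3)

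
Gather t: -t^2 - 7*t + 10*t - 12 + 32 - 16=-t^2 + 3*t + 4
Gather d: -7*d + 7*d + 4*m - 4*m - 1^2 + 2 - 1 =0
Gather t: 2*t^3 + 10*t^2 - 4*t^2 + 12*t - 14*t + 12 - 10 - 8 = 2*t^3 + 6*t^2 - 2*t - 6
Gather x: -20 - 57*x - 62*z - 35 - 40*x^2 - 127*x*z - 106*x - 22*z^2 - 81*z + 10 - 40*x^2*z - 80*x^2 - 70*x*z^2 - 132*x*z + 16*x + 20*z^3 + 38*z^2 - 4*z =x^2*(-40*z - 120) + x*(-70*z^2 - 259*z - 147) + 20*z^3 + 16*z^2 - 147*z - 45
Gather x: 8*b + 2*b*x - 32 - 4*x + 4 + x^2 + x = 8*b + x^2 + x*(2*b - 3) - 28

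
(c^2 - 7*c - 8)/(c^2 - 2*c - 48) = (c + 1)/(c + 6)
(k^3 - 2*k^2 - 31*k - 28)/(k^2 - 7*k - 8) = (k^2 - 3*k - 28)/(k - 8)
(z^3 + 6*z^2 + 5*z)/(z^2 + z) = z + 5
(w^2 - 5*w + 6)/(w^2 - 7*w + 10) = (w - 3)/(w - 5)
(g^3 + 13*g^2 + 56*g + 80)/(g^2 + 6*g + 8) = (g^2 + 9*g + 20)/(g + 2)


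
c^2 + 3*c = c*(c + 3)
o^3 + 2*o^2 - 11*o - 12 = (o - 3)*(o + 1)*(o + 4)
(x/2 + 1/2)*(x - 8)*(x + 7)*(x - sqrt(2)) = x^4/2 - sqrt(2)*x^3/2 - 57*x^2/2 - 28*x + 57*sqrt(2)*x/2 + 28*sqrt(2)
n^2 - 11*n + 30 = (n - 6)*(n - 5)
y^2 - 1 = (y - 1)*(y + 1)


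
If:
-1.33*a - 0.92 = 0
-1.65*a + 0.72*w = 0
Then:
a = -0.69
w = -1.59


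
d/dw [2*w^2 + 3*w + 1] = 4*w + 3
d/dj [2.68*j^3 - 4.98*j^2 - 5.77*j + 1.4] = 8.04*j^2 - 9.96*j - 5.77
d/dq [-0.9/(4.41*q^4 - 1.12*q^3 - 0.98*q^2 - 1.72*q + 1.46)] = (15.876*q^3 - 3.024*q^2 - 1.764*q - 1.548)/(-4.41*q^4 + 1.12*q^3 + 0.98*q^2 + 1.72*q - 1.46)^2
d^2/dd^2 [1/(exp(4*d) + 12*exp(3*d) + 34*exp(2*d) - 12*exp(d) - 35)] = 4*((-4*exp(3*d) - 27*exp(2*d) - 34*exp(d) + 3)*(exp(4*d) + 12*exp(3*d) + 34*exp(2*d) - 12*exp(d) - 35) + 8*(exp(3*d) + 9*exp(2*d) + 17*exp(d) - 3)^2*exp(d))*exp(d)/(exp(4*d) + 12*exp(3*d) + 34*exp(2*d) - 12*exp(d) - 35)^3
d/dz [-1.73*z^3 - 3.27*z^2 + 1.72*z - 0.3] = -5.19*z^2 - 6.54*z + 1.72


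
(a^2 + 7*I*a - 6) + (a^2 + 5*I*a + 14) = 2*a^2 + 12*I*a + 8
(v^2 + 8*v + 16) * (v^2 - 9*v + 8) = v^4 - v^3 - 48*v^2 - 80*v + 128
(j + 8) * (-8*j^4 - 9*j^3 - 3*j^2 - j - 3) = -8*j^5 - 73*j^4 - 75*j^3 - 25*j^2 - 11*j - 24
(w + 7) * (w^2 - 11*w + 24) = w^3 - 4*w^2 - 53*w + 168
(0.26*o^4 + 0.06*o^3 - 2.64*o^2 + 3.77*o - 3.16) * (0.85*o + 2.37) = 0.221*o^5 + 0.6672*o^4 - 2.1018*o^3 - 3.0523*o^2 + 6.2489*o - 7.4892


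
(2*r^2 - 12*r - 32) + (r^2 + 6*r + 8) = 3*r^2 - 6*r - 24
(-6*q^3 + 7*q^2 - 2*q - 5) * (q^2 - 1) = -6*q^5 + 7*q^4 + 4*q^3 - 12*q^2 + 2*q + 5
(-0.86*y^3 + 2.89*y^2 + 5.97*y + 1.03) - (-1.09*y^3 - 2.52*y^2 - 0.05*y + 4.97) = 0.23*y^3 + 5.41*y^2 + 6.02*y - 3.94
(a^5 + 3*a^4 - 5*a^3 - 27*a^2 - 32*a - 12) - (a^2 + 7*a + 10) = a^5 + 3*a^4 - 5*a^3 - 28*a^2 - 39*a - 22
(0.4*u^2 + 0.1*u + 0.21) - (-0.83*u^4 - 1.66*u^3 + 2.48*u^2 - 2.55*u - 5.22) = 0.83*u^4 + 1.66*u^3 - 2.08*u^2 + 2.65*u + 5.43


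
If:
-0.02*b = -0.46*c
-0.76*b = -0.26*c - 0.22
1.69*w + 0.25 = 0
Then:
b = 0.29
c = 0.01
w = -0.15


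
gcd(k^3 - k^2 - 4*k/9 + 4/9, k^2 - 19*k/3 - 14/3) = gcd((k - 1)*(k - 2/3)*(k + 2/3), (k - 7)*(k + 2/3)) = k + 2/3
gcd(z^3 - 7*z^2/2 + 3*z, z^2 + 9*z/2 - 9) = z - 3/2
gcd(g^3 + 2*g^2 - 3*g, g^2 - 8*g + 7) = g - 1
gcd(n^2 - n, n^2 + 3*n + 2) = 1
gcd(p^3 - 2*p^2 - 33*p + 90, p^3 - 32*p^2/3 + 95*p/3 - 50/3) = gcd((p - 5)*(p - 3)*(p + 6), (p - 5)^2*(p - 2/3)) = p - 5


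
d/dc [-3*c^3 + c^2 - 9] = c*(2 - 9*c)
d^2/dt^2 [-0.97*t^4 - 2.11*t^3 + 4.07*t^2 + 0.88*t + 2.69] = -11.64*t^2 - 12.66*t + 8.14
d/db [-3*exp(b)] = -3*exp(b)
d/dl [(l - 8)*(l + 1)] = 2*l - 7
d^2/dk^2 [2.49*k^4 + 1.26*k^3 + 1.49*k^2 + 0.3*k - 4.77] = 29.88*k^2 + 7.56*k + 2.98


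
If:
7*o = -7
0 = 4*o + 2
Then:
No Solution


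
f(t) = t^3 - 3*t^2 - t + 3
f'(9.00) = 188.00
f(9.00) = 480.00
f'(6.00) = 71.00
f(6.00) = 105.00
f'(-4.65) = 91.77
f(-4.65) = -157.76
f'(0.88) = -3.96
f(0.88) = 0.48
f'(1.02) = -4.00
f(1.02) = -0.08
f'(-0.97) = 7.64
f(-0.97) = 0.23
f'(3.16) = 10.00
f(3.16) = 1.44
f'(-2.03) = 23.54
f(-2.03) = -15.70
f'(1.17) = -3.91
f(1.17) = -0.68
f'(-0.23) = 0.54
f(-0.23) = 3.06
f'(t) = 3*t^2 - 6*t - 1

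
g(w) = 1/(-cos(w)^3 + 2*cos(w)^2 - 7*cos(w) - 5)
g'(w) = (-3*sin(w)*cos(w)^2 + 4*sin(w)*cos(w) - 7*sin(w))/(-cos(w)^3 + 2*cos(w)^2 - 7*cos(w) - 5)^2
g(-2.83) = 0.23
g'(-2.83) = 0.22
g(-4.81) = -0.18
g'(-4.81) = -0.21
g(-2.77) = 0.25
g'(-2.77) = 0.29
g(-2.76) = 0.25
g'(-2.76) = 0.31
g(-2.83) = 0.23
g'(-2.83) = 0.22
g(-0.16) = -0.09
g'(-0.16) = 0.01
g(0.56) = -0.10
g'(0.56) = -0.03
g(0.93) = -0.12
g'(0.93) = -0.06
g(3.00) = 0.21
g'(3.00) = -0.08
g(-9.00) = 0.26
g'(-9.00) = 0.38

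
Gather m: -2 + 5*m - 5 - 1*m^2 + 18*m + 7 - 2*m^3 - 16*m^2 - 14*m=-2*m^3 - 17*m^2 + 9*m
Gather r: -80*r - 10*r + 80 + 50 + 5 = 135 - 90*r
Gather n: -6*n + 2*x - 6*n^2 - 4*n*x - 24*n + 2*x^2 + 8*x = -6*n^2 + n*(-4*x - 30) + 2*x^2 + 10*x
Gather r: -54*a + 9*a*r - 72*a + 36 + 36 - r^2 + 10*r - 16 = -126*a - r^2 + r*(9*a + 10) + 56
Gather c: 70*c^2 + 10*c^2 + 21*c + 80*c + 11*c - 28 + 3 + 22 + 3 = 80*c^2 + 112*c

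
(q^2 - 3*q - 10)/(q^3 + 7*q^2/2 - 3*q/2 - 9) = 2*(q - 5)/(2*q^2 + 3*q - 9)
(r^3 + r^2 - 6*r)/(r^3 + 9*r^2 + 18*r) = (r - 2)/(r + 6)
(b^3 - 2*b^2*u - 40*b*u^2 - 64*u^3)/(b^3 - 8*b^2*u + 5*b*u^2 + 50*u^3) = (b^2 - 4*b*u - 32*u^2)/(b^2 - 10*b*u + 25*u^2)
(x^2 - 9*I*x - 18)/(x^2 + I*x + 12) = (x - 6*I)/(x + 4*I)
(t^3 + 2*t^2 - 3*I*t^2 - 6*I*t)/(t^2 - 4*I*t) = (t^2 + t*(2 - 3*I) - 6*I)/(t - 4*I)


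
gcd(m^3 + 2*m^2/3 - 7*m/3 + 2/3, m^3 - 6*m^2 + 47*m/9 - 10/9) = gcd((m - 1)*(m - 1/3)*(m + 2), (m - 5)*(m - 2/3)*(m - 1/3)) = m - 1/3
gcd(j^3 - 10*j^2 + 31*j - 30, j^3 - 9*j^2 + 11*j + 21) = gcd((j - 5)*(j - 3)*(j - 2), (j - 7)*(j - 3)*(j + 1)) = j - 3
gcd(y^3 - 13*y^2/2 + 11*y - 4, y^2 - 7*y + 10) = y - 2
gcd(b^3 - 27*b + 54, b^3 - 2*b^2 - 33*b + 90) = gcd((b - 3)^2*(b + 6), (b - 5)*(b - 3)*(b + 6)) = b^2 + 3*b - 18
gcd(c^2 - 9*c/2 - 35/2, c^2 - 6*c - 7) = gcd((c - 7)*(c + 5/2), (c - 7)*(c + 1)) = c - 7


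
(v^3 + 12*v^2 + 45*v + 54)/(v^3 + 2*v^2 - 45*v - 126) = (v + 3)/(v - 7)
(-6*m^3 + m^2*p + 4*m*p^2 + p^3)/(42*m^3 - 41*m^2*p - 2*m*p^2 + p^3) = (6*m^2 + 5*m*p + p^2)/(-42*m^2 - m*p + p^2)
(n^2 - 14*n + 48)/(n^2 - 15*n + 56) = (n - 6)/(n - 7)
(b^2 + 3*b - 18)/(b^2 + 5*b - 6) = (b - 3)/(b - 1)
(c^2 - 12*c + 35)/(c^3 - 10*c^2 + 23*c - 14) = (c - 5)/(c^2 - 3*c + 2)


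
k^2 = k^2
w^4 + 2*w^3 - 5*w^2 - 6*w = w*(w - 2)*(w + 1)*(w + 3)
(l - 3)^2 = l^2 - 6*l + 9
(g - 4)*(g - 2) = g^2 - 6*g + 8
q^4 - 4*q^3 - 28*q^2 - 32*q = q*(q - 8)*(q + 2)^2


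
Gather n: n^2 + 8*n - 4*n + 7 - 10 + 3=n^2 + 4*n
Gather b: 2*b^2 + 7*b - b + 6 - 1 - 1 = 2*b^2 + 6*b + 4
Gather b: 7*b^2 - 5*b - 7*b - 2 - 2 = 7*b^2 - 12*b - 4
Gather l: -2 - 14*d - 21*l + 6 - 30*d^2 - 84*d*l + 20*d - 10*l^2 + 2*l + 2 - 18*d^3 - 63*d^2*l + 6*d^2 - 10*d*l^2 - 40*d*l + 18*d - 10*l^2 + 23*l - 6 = -18*d^3 - 24*d^2 + 24*d + l^2*(-10*d - 20) + l*(-63*d^2 - 124*d + 4)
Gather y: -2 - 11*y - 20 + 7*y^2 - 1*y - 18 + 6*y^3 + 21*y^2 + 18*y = 6*y^3 + 28*y^2 + 6*y - 40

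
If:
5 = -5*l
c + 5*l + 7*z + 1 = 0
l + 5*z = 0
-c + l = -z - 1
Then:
No Solution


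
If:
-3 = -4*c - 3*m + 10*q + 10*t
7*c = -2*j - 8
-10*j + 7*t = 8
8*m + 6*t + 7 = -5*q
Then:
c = -t/5 - 32/35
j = 7*t/10 - 4/5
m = -6*t/95 - 257/665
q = -522*t/475 - 2599/3325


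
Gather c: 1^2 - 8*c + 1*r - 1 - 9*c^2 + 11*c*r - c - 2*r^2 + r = -9*c^2 + c*(11*r - 9) - 2*r^2 + 2*r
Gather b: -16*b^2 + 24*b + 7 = -16*b^2 + 24*b + 7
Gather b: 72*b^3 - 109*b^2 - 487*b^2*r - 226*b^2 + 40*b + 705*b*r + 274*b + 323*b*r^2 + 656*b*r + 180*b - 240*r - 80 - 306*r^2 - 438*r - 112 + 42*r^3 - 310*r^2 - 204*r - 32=72*b^3 + b^2*(-487*r - 335) + b*(323*r^2 + 1361*r + 494) + 42*r^3 - 616*r^2 - 882*r - 224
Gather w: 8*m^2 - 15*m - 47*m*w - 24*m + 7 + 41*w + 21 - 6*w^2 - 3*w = 8*m^2 - 39*m - 6*w^2 + w*(38 - 47*m) + 28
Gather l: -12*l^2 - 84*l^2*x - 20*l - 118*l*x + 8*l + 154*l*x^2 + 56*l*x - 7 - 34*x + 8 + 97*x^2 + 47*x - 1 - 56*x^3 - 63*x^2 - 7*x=l^2*(-84*x - 12) + l*(154*x^2 - 62*x - 12) - 56*x^3 + 34*x^2 + 6*x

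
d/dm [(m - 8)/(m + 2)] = 10/(m + 2)^2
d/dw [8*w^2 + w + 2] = 16*w + 1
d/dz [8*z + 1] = 8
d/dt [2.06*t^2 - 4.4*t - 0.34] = 4.12*t - 4.4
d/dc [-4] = 0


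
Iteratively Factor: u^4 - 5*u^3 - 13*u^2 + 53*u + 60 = (u - 4)*(u^3 - u^2 - 17*u - 15) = (u - 5)*(u - 4)*(u^2 + 4*u + 3) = (u - 5)*(u - 4)*(u + 1)*(u + 3)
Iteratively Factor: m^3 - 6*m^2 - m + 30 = (m + 2)*(m^2 - 8*m + 15) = (m - 3)*(m + 2)*(m - 5)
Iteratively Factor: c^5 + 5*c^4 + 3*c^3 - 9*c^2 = (c)*(c^4 + 5*c^3 + 3*c^2 - 9*c) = c^2*(c^3 + 5*c^2 + 3*c - 9) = c^2*(c - 1)*(c^2 + 6*c + 9) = c^2*(c - 1)*(c + 3)*(c + 3)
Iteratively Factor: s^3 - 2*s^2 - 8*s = (s)*(s^2 - 2*s - 8) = s*(s + 2)*(s - 4)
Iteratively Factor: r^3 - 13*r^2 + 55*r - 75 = (r - 3)*(r^2 - 10*r + 25) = (r - 5)*(r - 3)*(r - 5)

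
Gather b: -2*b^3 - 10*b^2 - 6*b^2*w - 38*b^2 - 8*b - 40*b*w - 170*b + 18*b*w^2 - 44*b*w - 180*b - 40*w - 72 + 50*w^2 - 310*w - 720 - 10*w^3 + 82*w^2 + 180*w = -2*b^3 + b^2*(-6*w - 48) + b*(18*w^2 - 84*w - 358) - 10*w^3 + 132*w^2 - 170*w - 792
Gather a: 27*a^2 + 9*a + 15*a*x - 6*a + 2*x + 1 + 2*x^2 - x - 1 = 27*a^2 + a*(15*x + 3) + 2*x^2 + x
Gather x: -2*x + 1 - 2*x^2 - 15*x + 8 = -2*x^2 - 17*x + 9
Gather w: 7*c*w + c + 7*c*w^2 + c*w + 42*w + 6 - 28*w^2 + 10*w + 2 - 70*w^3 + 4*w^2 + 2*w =c - 70*w^3 + w^2*(7*c - 24) + w*(8*c + 54) + 8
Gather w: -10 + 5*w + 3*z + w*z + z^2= w*(z + 5) + z^2 + 3*z - 10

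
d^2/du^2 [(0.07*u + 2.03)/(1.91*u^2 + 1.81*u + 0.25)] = ((0.07*u + 2.03)*(3.82*u + 1.81)*(7.64*u + 3.62) - (0.8022*u + 8.008)*(1.91*u^2 + 1.81*u + 0.25))/(1.91*u^2 + 1.81*u + 0.25)^3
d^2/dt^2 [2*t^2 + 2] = 4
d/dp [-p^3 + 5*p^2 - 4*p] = -3*p^2 + 10*p - 4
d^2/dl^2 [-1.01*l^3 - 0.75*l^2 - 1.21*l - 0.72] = -6.06*l - 1.5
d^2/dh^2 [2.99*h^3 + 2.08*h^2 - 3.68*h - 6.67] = 17.94*h + 4.16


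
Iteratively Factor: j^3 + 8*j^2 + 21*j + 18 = (j + 2)*(j^2 + 6*j + 9) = (j + 2)*(j + 3)*(j + 3)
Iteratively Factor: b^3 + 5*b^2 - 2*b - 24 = (b + 4)*(b^2 + b - 6) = (b - 2)*(b + 4)*(b + 3)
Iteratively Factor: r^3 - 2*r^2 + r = (r - 1)*(r^2 - r) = (r - 1)^2*(r)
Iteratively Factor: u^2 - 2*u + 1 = (u - 1)*(u - 1)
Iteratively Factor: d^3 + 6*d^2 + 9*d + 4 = (d + 1)*(d^2 + 5*d + 4) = (d + 1)^2*(d + 4)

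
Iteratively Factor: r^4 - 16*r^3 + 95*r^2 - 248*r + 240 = (r - 5)*(r^3 - 11*r^2 + 40*r - 48) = (r - 5)*(r - 4)*(r^2 - 7*r + 12) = (r - 5)*(r - 4)*(r - 3)*(r - 4)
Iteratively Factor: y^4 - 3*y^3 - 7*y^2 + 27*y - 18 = (y - 1)*(y^3 - 2*y^2 - 9*y + 18) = (y - 2)*(y - 1)*(y^2 - 9) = (y - 2)*(y - 1)*(y + 3)*(y - 3)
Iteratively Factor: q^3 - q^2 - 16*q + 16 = (q - 4)*(q^2 + 3*q - 4) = (q - 4)*(q + 4)*(q - 1)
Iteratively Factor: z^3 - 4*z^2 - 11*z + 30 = (z - 5)*(z^2 + z - 6) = (z - 5)*(z + 3)*(z - 2)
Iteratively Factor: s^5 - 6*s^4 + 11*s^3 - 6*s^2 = (s)*(s^4 - 6*s^3 + 11*s^2 - 6*s) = s*(s - 2)*(s^3 - 4*s^2 + 3*s) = s*(s - 2)*(s - 1)*(s^2 - 3*s) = s*(s - 3)*(s - 2)*(s - 1)*(s)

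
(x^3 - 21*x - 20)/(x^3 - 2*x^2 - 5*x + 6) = (x^3 - 21*x - 20)/(x^3 - 2*x^2 - 5*x + 6)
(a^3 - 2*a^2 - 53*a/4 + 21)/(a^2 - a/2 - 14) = a - 3/2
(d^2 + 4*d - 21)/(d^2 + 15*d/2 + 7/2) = 2*(d - 3)/(2*d + 1)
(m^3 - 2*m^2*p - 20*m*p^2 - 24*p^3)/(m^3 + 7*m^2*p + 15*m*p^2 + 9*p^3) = (m^3 - 2*m^2*p - 20*m*p^2 - 24*p^3)/(m^3 + 7*m^2*p + 15*m*p^2 + 9*p^3)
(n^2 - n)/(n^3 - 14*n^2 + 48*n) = (n - 1)/(n^2 - 14*n + 48)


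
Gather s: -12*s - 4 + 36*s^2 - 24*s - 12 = 36*s^2 - 36*s - 16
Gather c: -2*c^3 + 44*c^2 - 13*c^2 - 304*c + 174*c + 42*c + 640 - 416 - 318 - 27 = -2*c^3 + 31*c^2 - 88*c - 121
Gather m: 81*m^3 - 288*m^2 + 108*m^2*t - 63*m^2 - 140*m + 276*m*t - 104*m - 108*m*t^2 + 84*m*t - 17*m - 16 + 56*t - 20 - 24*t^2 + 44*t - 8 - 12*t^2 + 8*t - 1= 81*m^3 + m^2*(108*t - 351) + m*(-108*t^2 + 360*t - 261) - 36*t^2 + 108*t - 45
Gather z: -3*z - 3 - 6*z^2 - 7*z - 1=-6*z^2 - 10*z - 4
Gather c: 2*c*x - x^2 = 2*c*x - x^2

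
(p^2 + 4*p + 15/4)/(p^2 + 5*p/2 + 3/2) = (p + 5/2)/(p + 1)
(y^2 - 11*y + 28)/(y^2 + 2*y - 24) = (y - 7)/(y + 6)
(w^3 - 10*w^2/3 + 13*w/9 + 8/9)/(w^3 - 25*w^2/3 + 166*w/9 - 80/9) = (3*w^2 - 2*w - 1)/(3*w^2 - 17*w + 10)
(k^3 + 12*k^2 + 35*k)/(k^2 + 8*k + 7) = k*(k + 5)/(k + 1)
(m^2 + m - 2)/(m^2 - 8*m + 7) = (m + 2)/(m - 7)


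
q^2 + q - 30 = (q - 5)*(q + 6)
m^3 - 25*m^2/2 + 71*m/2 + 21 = (m - 7)*(m - 6)*(m + 1/2)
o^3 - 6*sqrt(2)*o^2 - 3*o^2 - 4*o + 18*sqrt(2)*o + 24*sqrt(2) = (o - 4)*(o + 1)*(o - 6*sqrt(2))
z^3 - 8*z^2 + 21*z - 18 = (z - 3)^2*(z - 2)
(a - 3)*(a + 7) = a^2 + 4*a - 21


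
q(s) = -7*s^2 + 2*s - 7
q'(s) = 2 - 14*s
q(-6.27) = -294.73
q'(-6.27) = 89.78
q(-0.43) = -9.15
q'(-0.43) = 8.02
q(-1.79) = -33.01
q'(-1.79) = 27.06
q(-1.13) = -18.20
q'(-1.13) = 17.82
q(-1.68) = -30.12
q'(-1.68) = 25.52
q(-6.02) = -272.72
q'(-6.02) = 86.28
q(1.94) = -29.47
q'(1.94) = -25.16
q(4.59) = -145.30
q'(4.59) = -62.26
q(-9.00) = -592.00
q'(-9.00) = 128.00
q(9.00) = -556.00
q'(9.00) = -124.00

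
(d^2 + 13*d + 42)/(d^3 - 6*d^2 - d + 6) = (d^2 + 13*d + 42)/(d^3 - 6*d^2 - d + 6)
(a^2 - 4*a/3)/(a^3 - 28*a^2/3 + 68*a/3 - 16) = a/(a^2 - 8*a + 12)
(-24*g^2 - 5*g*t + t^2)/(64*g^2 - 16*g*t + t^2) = (3*g + t)/(-8*g + t)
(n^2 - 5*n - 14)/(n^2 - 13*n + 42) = (n + 2)/(n - 6)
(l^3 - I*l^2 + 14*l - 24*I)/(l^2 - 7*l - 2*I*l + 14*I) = (l^2 + I*l + 12)/(l - 7)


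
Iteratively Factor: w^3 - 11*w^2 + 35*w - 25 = (w - 5)*(w^2 - 6*w + 5) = (w - 5)^2*(w - 1)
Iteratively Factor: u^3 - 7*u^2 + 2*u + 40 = (u - 4)*(u^2 - 3*u - 10) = (u - 5)*(u - 4)*(u + 2)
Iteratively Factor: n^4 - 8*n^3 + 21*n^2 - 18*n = (n - 3)*(n^3 - 5*n^2 + 6*n) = (n - 3)*(n - 2)*(n^2 - 3*n) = (n - 3)^2*(n - 2)*(n)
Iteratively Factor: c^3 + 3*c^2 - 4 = (c + 2)*(c^2 + c - 2) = (c - 1)*(c + 2)*(c + 2)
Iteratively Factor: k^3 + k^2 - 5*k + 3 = (k - 1)*(k^2 + 2*k - 3) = (k - 1)^2*(k + 3)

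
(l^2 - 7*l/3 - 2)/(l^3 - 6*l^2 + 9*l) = (l + 2/3)/(l*(l - 3))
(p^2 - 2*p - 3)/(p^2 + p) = (p - 3)/p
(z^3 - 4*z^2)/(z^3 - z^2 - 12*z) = z/(z + 3)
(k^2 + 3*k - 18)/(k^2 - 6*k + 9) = (k + 6)/(k - 3)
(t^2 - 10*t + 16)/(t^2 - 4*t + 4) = (t - 8)/(t - 2)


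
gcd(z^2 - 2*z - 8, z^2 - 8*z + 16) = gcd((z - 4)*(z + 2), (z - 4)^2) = z - 4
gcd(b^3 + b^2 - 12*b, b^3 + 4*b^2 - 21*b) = b^2 - 3*b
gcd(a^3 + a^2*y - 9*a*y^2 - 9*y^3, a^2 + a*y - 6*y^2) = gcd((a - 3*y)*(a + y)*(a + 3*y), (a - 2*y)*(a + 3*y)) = a + 3*y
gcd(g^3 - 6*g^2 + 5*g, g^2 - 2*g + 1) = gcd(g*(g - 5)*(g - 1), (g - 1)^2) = g - 1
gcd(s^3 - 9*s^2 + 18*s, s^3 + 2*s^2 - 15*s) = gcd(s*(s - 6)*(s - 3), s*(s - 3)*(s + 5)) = s^2 - 3*s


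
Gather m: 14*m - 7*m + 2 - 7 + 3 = 7*m - 2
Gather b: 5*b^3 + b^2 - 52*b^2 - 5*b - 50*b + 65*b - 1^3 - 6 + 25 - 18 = 5*b^3 - 51*b^2 + 10*b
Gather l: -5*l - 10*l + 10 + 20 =30 - 15*l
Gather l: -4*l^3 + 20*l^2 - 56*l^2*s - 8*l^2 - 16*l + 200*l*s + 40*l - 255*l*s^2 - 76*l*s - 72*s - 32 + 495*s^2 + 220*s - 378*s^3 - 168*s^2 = -4*l^3 + l^2*(12 - 56*s) + l*(-255*s^2 + 124*s + 24) - 378*s^3 + 327*s^2 + 148*s - 32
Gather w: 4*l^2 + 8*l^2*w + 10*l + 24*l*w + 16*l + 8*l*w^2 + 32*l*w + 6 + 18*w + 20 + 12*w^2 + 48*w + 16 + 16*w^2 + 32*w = 4*l^2 + 26*l + w^2*(8*l + 28) + w*(8*l^2 + 56*l + 98) + 42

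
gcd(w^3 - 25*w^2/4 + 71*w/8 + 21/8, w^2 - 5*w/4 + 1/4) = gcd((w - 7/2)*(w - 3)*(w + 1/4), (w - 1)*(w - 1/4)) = 1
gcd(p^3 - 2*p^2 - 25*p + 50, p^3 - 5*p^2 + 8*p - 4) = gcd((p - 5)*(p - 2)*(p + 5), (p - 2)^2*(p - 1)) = p - 2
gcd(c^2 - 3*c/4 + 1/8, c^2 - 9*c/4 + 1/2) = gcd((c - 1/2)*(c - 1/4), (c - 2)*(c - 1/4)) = c - 1/4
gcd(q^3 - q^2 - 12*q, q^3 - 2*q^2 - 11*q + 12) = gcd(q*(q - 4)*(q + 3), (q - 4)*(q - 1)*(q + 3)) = q^2 - q - 12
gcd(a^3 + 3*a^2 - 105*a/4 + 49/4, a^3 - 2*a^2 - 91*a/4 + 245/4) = a - 7/2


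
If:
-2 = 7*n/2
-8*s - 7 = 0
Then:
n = -4/7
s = -7/8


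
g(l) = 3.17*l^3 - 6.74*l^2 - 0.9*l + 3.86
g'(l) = 9.51*l^2 - 13.48*l - 0.9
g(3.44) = 50.05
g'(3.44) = 65.27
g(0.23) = 3.34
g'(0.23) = -3.50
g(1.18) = -1.38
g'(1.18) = -3.56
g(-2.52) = -87.40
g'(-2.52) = 93.46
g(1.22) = -1.51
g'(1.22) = -3.19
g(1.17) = -1.34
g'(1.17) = -3.65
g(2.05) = 1.00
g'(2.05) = 11.43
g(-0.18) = 3.79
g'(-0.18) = 1.83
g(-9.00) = -2844.91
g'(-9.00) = 890.73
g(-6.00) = -918.10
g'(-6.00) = 422.34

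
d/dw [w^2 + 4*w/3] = 2*w + 4/3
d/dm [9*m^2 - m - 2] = 18*m - 1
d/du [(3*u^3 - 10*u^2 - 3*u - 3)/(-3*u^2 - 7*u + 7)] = (-9*u^4 - 42*u^3 + 124*u^2 - 158*u - 42)/(9*u^4 + 42*u^3 + 7*u^2 - 98*u + 49)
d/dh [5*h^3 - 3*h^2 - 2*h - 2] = 15*h^2 - 6*h - 2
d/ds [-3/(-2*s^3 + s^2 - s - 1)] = 3*(-6*s^2 + 2*s - 1)/(2*s^3 - s^2 + s + 1)^2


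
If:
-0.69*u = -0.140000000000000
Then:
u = 0.20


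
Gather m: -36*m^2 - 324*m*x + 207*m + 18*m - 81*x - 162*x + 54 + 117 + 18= -36*m^2 + m*(225 - 324*x) - 243*x + 189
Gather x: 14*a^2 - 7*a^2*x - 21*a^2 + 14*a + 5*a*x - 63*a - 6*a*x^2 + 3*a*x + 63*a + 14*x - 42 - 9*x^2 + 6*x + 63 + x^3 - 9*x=-7*a^2 + 14*a + x^3 + x^2*(-6*a - 9) + x*(-7*a^2 + 8*a + 11) + 21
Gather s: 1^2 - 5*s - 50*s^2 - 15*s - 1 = -50*s^2 - 20*s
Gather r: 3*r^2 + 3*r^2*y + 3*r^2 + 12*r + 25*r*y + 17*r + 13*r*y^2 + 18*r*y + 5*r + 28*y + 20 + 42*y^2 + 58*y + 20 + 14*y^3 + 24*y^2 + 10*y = r^2*(3*y + 6) + r*(13*y^2 + 43*y + 34) + 14*y^3 + 66*y^2 + 96*y + 40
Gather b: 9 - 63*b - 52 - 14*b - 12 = -77*b - 55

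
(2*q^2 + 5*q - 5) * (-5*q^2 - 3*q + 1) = -10*q^4 - 31*q^3 + 12*q^2 + 20*q - 5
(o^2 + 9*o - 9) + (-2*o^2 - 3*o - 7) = -o^2 + 6*o - 16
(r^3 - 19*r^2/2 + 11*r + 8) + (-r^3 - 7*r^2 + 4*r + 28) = -33*r^2/2 + 15*r + 36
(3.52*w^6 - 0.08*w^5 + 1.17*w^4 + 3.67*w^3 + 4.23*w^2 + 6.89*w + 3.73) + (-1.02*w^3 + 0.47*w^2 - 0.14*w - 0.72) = 3.52*w^6 - 0.08*w^5 + 1.17*w^4 + 2.65*w^3 + 4.7*w^2 + 6.75*w + 3.01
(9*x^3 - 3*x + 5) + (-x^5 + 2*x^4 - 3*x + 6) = -x^5 + 2*x^4 + 9*x^3 - 6*x + 11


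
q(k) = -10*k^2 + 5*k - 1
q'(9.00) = -175.00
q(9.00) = -766.00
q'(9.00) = -175.00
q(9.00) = -766.00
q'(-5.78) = 120.60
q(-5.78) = -363.98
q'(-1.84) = 41.80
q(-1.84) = -44.06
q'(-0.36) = 12.20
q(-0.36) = -4.10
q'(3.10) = -57.00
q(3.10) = -81.60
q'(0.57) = -6.40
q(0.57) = -1.40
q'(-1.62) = 37.40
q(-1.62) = -35.34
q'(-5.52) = 115.40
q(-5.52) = -333.30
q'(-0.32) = 11.40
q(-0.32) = -3.62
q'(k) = 5 - 20*k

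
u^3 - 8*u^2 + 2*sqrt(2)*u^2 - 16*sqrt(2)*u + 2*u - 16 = (u - 8)*(u + sqrt(2))^2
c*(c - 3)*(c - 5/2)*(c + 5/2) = c^4 - 3*c^3 - 25*c^2/4 + 75*c/4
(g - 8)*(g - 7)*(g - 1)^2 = g^4 - 17*g^3 + 87*g^2 - 127*g + 56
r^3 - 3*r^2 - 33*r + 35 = (r - 7)*(r - 1)*(r + 5)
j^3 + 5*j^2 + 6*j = j*(j + 2)*(j + 3)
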